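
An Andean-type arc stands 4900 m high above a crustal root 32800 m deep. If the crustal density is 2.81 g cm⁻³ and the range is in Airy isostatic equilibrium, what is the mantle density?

Airy balance: ρ_c h = (ρ_m − ρ_c) r → ρ_m = ρ_c (1 + h/r).
ρ_m = 2.81 × (1 + 4900 m/32800 m) = 3.23 g cm⁻³.

3.23 g cm⁻³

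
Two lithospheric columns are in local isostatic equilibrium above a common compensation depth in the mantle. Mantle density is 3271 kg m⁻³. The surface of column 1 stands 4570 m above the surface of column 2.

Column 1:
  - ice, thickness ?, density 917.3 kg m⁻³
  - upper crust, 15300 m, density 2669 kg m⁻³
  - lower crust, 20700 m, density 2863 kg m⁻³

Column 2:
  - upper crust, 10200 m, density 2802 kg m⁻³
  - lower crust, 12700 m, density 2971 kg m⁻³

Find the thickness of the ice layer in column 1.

Take the compensation level at the base of the deeper column (depth z_c below the surface of column 1) and equate Σ ρ_i t_i down to z_c; mantle fills any gap and the z_c terms cancel.
Column 1: x×917.3 + 15300×2669 + 20700×2863 + (z_c − 36000 − x)×3271
Column 2: 4570×0 + 10200×2802 + 12700×2971 + (z_c − 4570 − 22900)×3271
The z_c×3271 term appears on both sides and cancels. Collect the known terms of each column as K = Σ(ρt)_known − 3271 × (depth of known layers): K_1 = 100099800 − 3271×36000 = −17656200; K_2 = 66312100 − 3271×(4570 + 22900) = −23542270.
Balance: K_1 − x×(3271 − 917.3) = K_2, so x = (K_1 − K_2)/(3271 − 917.3) = 5886070/2353.7 = 2500 m.

2500 m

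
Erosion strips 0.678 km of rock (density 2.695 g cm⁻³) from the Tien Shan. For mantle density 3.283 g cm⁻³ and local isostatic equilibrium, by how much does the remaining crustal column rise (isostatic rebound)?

0.557 km

Unloading: uplift u = e ρ_c/ρ_m = 0.678 km × 2.695/3.283 = 0.557 km.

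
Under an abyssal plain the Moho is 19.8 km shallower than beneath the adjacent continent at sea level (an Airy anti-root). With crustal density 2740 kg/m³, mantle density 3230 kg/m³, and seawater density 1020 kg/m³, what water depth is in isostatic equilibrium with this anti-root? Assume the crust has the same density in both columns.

Replacing a thickness d of crust by seawater at the top must be balanced by replacing crust with mantle at the base: d (ρ_c − ρ_w) = a (ρ_m − ρ_c).
d = a (ρ_m − ρ_c)/(ρ_c − ρ_w) = 19.8 km × 490/1720 = 5.64 km.

5.64 km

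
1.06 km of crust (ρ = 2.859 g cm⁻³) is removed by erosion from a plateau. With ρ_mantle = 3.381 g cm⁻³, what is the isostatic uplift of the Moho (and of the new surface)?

0.896 km

Unloading: uplift u = e ρ_c/ρ_m = 1.06 km × 2.859/3.381 = 0.896 km.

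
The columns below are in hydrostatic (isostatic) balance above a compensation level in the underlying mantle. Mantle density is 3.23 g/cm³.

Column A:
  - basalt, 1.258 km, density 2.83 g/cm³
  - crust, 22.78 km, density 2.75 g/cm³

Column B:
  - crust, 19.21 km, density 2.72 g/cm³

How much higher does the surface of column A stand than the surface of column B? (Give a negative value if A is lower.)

0.508 km

For any compensation level in the mantle, the mantle terms cancel and isostasy reduces to e = (Σt_A − Σt_B) − (Σ(ρt)_A − Σ(ρt)_B) / ρ_m.
Σt_A = 24.038 km; Σt_B = 19.21 km; Σ(ρt)_A = 66.20514; Σ(ρt)_B = 52.2512 (in km·g/cm³).
e = (24.038 − 19.21) − (66.20514 − 52.2512) / 3.23 = 0.508 km.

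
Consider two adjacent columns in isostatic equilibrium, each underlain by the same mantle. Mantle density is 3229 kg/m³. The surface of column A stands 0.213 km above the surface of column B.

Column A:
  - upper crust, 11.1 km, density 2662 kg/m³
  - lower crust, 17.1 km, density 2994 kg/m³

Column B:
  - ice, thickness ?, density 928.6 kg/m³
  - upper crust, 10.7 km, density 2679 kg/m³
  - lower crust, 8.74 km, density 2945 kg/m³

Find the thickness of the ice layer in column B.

Take the compensation level at the base of the deeper column (depth z_c below the surface of column A) and equate Σ ρ_i t_i down to z_c; mantle fills any gap and the z_c terms cancel.
Column A: 11.1×2662 + 17.1×2994 + (z_c − 28.2)×3229
Column B: 0.213×0 + x×928.6 + 10.7×2679 + 8.74×2945 + (z_c − 0.213 − 19.44 − x)×3229
The z_c×3229 term appears on both sides and cancels. Collect the known terms of each column as K = Σ(ρt)_known − 3229 × (depth of known layers): K_A = 80745.6 − 3229×28.2 = −10312.2; K_B = 54404.6 − 3229×(0.213 + 19.44) = −9054.937.
Balance: K_A = K_B − x×(3229 − 928.6), so x = (K_B − K_A)/(3229 − 928.6) = 1257.26/2300.4 = 0.547 km.

0.547 km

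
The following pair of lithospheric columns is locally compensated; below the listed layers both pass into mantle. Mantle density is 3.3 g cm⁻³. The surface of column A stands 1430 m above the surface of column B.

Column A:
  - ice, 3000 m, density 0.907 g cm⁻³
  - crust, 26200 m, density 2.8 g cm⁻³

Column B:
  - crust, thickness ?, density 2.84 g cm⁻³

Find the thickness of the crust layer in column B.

33800 m

Take the compensation level at the base of the deeper column (depth z_c below the surface of column A) and equate Σ ρ_i t_i down to z_c; mantle fills any gap and the z_c terms cancel.
Column A: 3000×0.907 + 26200×2.8 + (z_c − 29200)×3.3
Column B: 1430×0 + x×2.84 + (z_c − 1430 − 0 − x)×3.3
The z_c×3.3 term appears on both sides and cancels. Collect the known terms of each column as K = Σ(ρt)_known − 3.3 × (depth of known layers): K_A = 76081 − 3.3×29200 = −20279; K_B = 0 − 3.3×(1430 + 0) = −4719.
Balance: K_A = K_B − x×(3.3 − 2.84), so x = (K_B − K_A)/(3.3 − 2.84) = 15560/0.46 = 33800 m.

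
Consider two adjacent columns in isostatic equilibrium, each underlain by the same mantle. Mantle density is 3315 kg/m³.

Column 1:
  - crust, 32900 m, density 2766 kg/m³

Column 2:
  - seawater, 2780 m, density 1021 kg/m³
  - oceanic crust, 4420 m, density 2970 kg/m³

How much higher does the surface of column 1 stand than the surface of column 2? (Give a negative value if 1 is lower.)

For any compensation level in the mantle, the mantle terms cancel and isostasy reduces to e = (Σt_1 − Σt_2) − (Σ(ρt)_1 − Σ(ρt)_2) / ρ_m.
Σt_1 = 32900 m; Σt_2 = 7200 m; Σ(ρt)_1 = 91001400; Σ(ρt)_2 = 15965780 (in m·kg/m³).
e = (32900 − 7200) − (91001400 − 15965780) / 3315 = 3060 m.

3060 m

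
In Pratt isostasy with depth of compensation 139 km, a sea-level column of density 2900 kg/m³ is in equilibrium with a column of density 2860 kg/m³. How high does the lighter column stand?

ρ_ref D = ρ (D + h) → h = D (ρ_ref − ρ)/ρ.
h = 139 km × (2900 − 2860)/2860 = 1.94 km.

1.94 km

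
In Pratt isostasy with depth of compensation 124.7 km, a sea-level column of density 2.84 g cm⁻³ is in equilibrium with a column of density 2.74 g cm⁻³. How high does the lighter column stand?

ρ_ref D = ρ (D + h) → h = D (ρ_ref − ρ)/ρ.
h = 124.7 km × (2.84 − 2.74)/2.74 = 4.55 km.

4.55 km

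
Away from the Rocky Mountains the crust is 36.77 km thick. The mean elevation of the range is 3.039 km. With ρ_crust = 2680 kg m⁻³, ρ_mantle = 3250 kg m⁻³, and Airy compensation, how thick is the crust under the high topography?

54.1 km

Root depth r = h ρ_c / (ρ_m − ρ_c) = 3.039 km × 2680 / 570 = 14.29 km.
Total thickness = T + h + r = 36.77 km + 3.039 km + 14.29 km = 54.1 km.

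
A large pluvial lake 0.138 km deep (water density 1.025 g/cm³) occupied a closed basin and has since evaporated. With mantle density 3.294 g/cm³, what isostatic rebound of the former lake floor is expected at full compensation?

u = d ρ_w/ρ_m = 0.138 km × 1.025/3.294 = 0.0429 km.

0.0429 km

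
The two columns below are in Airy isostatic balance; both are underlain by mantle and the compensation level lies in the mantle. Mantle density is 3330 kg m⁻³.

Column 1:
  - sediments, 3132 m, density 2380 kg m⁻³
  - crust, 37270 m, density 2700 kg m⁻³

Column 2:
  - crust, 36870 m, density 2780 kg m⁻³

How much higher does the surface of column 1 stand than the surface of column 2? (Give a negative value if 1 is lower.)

For any compensation level in the mantle, the mantle terms cancel and isostasy reduces to e = (Σt_1 − Σt_2) − (Σ(ρt)_1 − Σ(ρt)_2) / ρ_m.
Σt_1 = 40402 m; Σt_2 = 36870 m; Σ(ρt)_1 = 108083160; Σ(ρt)_2 = 102498600 (in m·kg m⁻³).
e = (40402 − 36870) − (108083160 − 102498600) / 3330 = 1850 m.

1850 m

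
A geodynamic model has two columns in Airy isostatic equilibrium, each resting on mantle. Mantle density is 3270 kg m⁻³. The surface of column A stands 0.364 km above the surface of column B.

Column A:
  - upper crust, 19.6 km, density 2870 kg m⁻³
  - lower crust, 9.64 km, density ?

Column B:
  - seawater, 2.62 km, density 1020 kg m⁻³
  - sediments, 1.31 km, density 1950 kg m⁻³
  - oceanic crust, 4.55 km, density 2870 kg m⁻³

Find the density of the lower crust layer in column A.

2980 kg m⁻³

Take the compensation level at the base of the deeper column (depth z_c below the surface of column A) and equate Σ ρ_i t_i down to z_c; mantle fills any gap and the z_c terms cancel.
Column A: 19.6×2870 + 9.64×ρ + (z_c − 29.24)×3270
Column B: 0.364×0 + 2.62×1020 + 1.31×1950 + 4.55×2870 + (z_c − 0.364 − 8.48)×3270
The z_c×3270 term appears on both sides and cancels. Collect the known terms of each column as K = Σ(ρt)_known − 3270 × (depth of known layers): K_A = 56252 − 3270×29.24 = −39362.8; K_B = 18285.4 − 3270×(0.364 + 8.48) = −10634.48.
Balance: K_A + 9.64×ρ = K_B, so ρ = (K_B − K_A)/9.64 = 28728.3/9.64 = 2980 kg m⁻³.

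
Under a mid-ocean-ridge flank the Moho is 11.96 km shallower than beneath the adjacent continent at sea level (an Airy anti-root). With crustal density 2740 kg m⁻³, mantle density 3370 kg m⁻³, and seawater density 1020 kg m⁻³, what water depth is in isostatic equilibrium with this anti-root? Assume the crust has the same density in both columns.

4.38 km

Replacing a thickness d of crust by seawater at the top must be balanced by replacing crust with mantle at the base: d (ρ_c − ρ_w) = a (ρ_m − ρ_c).
d = a (ρ_m − ρ_c)/(ρ_c − ρ_w) = 11.96 km × 630/1720 = 4.38 km.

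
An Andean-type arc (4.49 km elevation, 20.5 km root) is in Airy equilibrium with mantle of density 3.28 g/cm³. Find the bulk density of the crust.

ρ_c h = (ρ_m − ρ_c) r → ρ_c (h + r) = ρ_m r → ρ_c = ρ_m r / (h + r).
ρ_c = 3.28 × 20.5 km / (4.49 km + 20.5 km) = 2.69 g/cm³.

2.69 g/cm³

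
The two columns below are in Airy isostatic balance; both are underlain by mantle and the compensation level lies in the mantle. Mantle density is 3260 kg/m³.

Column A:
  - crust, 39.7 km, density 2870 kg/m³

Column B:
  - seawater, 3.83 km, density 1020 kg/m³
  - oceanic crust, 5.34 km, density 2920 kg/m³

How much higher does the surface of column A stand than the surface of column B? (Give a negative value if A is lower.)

1.56 km

For any compensation level in the mantle, the mantle terms cancel and isostasy reduces to e = (Σt_A − Σt_B) − (Σ(ρt)_A − Σ(ρt)_B) / ρ_m.
Σt_A = 39.7 km; Σt_B = 9.17 km; Σ(ρt)_A = 113939; Σ(ρt)_B = 19499.4 (in km·kg/m³).
e = (39.7 − 9.17) − (113939 − 19499.4) / 3260 = 1.56 km.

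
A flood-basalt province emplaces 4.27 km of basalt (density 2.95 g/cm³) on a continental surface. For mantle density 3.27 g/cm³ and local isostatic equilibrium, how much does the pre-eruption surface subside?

Subaerial loading: s = t ρ_load / ρ_m.
s = 4.27 km × 2.95/3.27 = 3.85 km.

3.85 km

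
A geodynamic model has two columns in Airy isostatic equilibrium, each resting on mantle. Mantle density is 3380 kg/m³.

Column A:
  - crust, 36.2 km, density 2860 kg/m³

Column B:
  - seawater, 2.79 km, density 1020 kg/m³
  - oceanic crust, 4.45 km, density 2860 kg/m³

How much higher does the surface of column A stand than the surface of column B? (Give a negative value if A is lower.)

For any compensation level in the mantle, the mantle terms cancel and isostasy reduces to e = (Σt_A − Σt_B) − (Σ(ρt)_A − Σ(ρt)_B) / ρ_m.
Σt_A = 36.2 km; Σt_B = 7.24 km; Σ(ρt)_A = 103532; Σ(ρt)_B = 15572.8 (in km·kg/m³).
e = (36.2 − 7.24) − (103532 − 15572.8) / 3380 = 2.94 km.

2.94 km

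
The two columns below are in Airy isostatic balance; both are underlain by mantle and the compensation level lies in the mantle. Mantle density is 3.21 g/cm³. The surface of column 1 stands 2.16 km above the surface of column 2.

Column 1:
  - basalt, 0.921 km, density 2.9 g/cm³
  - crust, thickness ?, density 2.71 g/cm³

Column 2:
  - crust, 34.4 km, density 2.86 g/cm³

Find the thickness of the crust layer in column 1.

Take the compensation level at the base of the deeper column (depth z_c below the surface of column 1) and equate Σ ρ_i t_i down to z_c; mantle fills any gap and the z_c terms cancel.
Column 1: 0.921×2.9 + x×2.71 + (z_c − 0.921 − x)×3.21
Column 2: 2.16×0 + 34.4×2.86 + (z_c − 2.16 − 34.4)×3.21
The z_c×3.21 term appears on both sides and cancels. Collect the known terms of each column as K = Σ(ρt)_known − 3.21 × (depth of known layers): K_1 = 2.6709 − 3.21×0.921 = −0.28551; K_2 = 98.384 − 3.21×(2.16 + 34.4) = −18.9736.
Balance: K_1 − x×(3.21 − 2.71) = K_2, so x = (K_1 − K_2)/(3.21 − 2.71) = 18.6881/0.5 = 37.4 km.

37.4 km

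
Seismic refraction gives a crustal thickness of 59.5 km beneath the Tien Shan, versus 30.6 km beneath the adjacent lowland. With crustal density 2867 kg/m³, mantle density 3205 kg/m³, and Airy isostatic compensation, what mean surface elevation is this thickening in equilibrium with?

Excess crust Δ = 59.5 km − 30.6 km = 28.9 km, split between elevation h and root r with h + r = Δ.
Airy balance ρ_c h = (ρ_m − ρ_c) r gives r = h ρ_c/(ρ_m − ρ_c), so h (1 + ρ_c/(ρ_m − ρ_c)) = Δ, i.e. h = Δ (ρ_m − ρ_c)/ρ_m.
h = 28.9 km × 338/3205 = 3.05 km.

3.05 km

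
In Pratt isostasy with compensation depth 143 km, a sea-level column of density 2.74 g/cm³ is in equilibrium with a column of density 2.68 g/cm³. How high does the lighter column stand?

3.2 km

ρ_ref D = ρ (D + h) → h = D (ρ_ref − ρ)/ρ.
h = 143 km × (2.74 − 2.68)/2.68 = 3.2 km.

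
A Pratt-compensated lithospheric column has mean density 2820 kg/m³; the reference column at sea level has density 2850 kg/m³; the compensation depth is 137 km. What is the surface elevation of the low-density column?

ρ_ref D = ρ (D + h) → h = D (ρ_ref − ρ)/ρ.
h = 137 km × (2850 − 2820)/2820 = 1.46 km.

1.46 km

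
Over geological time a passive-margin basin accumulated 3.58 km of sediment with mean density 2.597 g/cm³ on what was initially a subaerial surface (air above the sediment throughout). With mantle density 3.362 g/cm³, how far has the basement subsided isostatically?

2.77 km

Subaerial load: s = t ρ_sed / ρ_m = 3.58 km × 2.597/3.362 = 2.77 km.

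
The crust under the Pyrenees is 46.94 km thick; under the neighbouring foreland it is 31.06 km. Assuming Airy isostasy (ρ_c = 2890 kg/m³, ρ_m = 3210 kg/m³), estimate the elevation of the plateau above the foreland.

Excess crust Δ = 46.94 km − 31.06 km = 15.88 km, split between elevation h and root r with h + r = Δ.
Airy balance ρ_c h = (ρ_m − ρ_c) r gives r = h ρ_c/(ρ_m − ρ_c), so h (1 + ρ_c/(ρ_m − ρ_c)) = Δ, i.e. h = Δ (ρ_m − ρ_c)/ρ_m.
h = 15.88 km × 320/3210 = 1.58 km.

1.58 km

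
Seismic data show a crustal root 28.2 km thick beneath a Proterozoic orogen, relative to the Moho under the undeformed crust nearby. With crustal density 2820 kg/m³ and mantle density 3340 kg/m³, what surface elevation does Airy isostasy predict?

Isostatic balance requires: ρ_c h = (ρ_m − ρ_c) r.
h = r (ρ_m − ρ_c) / ρ_c = 28.2 km × (3340 − 2820) / 2820 = 5.2 km.

5.2 km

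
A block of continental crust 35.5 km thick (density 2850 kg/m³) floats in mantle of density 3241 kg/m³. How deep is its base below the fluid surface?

31.2 km

Draft d = t ρ_obj/ρ_fluid = 35.5 km × 2850/3241 = 31.2 km.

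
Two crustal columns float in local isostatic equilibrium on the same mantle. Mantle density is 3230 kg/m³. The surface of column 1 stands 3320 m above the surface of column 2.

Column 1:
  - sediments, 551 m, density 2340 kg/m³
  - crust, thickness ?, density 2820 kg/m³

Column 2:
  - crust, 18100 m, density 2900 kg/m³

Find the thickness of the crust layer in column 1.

39500 m

Take the compensation level at the base of the deeper column (depth z_c below the surface of column 1) and equate Σ ρ_i t_i down to z_c; mantle fills any gap and the z_c terms cancel.
Column 1: 551×2340 + x×2820 + (z_c − 551 − x)×3230
Column 2: 3320×0 + 18100×2900 + (z_c − 3320 − 18100)×3230
The z_c×3230 term appears on both sides and cancels. Collect the known terms of each column as K = Σ(ρt)_known − 3230 × (depth of known layers): K_1 = 1289340 − 3230×551 = −490390; K_2 = 52490000 − 3230×(3320 + 18100) = −16696600.
Balance: K_1 − x×(3230 − 2820) = K_2, so x = (K_1 − K_2)/(3230 − 2820) = 16206200/410 = 39500 m.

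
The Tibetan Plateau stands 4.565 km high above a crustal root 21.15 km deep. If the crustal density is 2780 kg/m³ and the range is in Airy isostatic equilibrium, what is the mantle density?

Airy balance: ρ_c h = (ρ_m − ρ_c) r → ρ_m = ρ_c (1 + h/r).
ρ_m = 2780 × (1 + 4.565 km/21.15 km) = 3380 kg/m³.

3380 kg/m³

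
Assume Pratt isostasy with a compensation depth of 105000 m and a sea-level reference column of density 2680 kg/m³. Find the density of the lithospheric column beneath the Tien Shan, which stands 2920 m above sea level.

2610 kg/m³

Pratt balance: ρ_ref D = ρ (D + h).
ρ = ρ_ref D/(D + h) = 2680 × 105000 m/(105000 m + 2920 m) = 2610 kg/m³.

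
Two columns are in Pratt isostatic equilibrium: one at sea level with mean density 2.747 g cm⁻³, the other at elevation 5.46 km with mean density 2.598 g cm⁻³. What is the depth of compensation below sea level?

95.2 km

ρ_ref D = ρ (D + h) → D (ρ_ref − ρ) = ρ h.
D = ρ h/(ρ_ref − ρ) = 2.598 × 5.46 km/(2.747 − 2.598) = 95.2 km.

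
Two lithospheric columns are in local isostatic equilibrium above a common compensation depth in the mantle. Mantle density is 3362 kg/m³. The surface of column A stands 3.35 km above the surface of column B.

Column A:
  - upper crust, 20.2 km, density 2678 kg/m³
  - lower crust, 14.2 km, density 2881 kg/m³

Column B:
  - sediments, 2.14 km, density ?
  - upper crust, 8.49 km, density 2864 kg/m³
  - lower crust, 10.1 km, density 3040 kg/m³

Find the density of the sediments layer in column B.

2470 kg/m³

Take the compensation level at the base of the deeper column (depth z_c below the surface of column A) and equate Σ ρ_i t_i down to z_c; mantle fills any gap and the z_c terms cancel.
Column A: 20.2×2678 + 14.2×2881 + (z_c − 34.4)×3362
Column B: 3.35×0 + 2.14×ρ + 8.49×2864 + 10.1×3040 + (z_c − 3.35 − 20.73)×3362
The z_c×3362 term appears on both sides and cancels. Collect the known terms of each column as K = Σ(ρt)_known − 3362 × (depth of known layers): K_A = 95005.8 − 3362×34.4 = −20647; K_B = 55019.36 − 3362×(3.35 + 20.73) = −25937.6.
Balance: K_A = K_B + 2.14×ρ, so ρ = (K_A − K_B)/2.14 = 5290.6/2.14 = 2470 kg/m³.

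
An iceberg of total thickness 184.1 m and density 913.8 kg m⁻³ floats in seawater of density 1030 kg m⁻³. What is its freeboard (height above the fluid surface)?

20.8 m

Floating equilibrium: submerged depth d = t ρ_obj/ρ_fluid = 184.1 m × 913.8/1030 = 163.3 m.
Freeboard = t − d = 184.1 m − 163.3 m = 20.8 m.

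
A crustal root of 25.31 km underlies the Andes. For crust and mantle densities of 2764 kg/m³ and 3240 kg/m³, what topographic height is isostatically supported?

In Airy isostatic equilibrium: ρ_c h = (ρ_m − ρ_c) r.
h = r (ρ_m − ρ_c) / ρ_c = 25.31 km × (3240 − 2764) / 2764 = 4.36 km.

4.36 km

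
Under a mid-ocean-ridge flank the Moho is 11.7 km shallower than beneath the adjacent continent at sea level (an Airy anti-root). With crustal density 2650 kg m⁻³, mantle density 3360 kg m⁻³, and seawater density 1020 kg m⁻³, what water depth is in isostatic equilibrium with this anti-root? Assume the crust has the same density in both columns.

5.1 km

Replacing a thickness d of crust by seawater at the top must be balanced by replacing crust with mantle at the base: d (ρ_c − ρ_w) = a (ρ_m − ρ_c).
d = a (ρ_m − ρ_c)/(ρ_c − ρ_w) = 11.7 km × 710/1630 = 5.1 km.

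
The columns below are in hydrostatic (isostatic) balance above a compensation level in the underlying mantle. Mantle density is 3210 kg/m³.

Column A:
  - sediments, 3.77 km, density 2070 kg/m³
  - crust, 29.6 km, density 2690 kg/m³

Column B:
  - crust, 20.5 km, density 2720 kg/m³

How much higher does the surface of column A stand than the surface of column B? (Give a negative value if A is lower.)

For any compensation level in the mantle, the mantle terms cancel and isostasy reduces to e = (Σt_A − Σt_B) − (Σ(ρt)_A − Σ(ρt)_B) / ρ_m.
Σt_A = 33.37 km; Σt_B = 20.5 km; Σ(ρt)_A = 87427.9; Σ(ρt)_B = 55760 (in km·kg/m³).
e = (33.37 − 20.5) − (87427.9 − 55760) / 3210 = 3 km.

3 km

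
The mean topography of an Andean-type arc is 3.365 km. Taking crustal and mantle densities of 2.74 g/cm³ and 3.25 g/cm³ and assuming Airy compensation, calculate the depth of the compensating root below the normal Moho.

18.1 km

Equating mass per unit area of the two columns: the weight of the topography is balanced by the buoyancy of the root, ρ_c h = (ρ_m − ρ_c) r.
r = h · ρ_c / (ρ_m − ρ_c) = 3.365 km × 2.74 / (3.25 − 2.74) = 18.1 km.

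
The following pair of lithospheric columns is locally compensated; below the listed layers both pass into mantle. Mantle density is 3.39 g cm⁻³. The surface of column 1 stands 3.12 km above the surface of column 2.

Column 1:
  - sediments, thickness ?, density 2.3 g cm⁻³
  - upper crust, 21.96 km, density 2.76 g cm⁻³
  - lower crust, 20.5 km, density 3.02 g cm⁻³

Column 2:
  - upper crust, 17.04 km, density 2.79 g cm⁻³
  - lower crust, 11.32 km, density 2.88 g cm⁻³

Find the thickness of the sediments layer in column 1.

4.73 km

Take the compensation level at the base of the deeper column (depth z_c below the surface of column 1) and equate Σ ρ_i t_i down to z_c; mantle fills any gap and the z_c terms cancel.
Column 1: x×2.3 + 21.96×2.76 + 20.5×3.02 + (z_c − 42.46 − x)×3.39
Column 2: 3.12×0 + 17.04×2.79 + 11.32×2.88 + (z_c − 3.12 − 28.36)×3.39
The z_c×3.39 term appears on both sides and cancels. Collect the known terms of each column as K = Σ(ρt)_known − 3.39 × (depth of known layers): K_1 = 122.5196 − 3.39×42.46 = −21.4198; K_2 = 80.1432 − 3.39×(3.12 + 28.36) = −26.574.
Balance: K_1 − x×(3.39 − 2.3) = K_2, so x = (K_1 − K_2)/(3.39 − 2.3) = 5.1542/1.09 = 4.73 km.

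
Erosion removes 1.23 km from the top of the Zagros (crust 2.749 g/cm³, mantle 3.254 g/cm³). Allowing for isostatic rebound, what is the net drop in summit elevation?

0.191 km

Rebound u = e ρ_c/ρ_m = 1.23 km × 2.749/3.254 = 1.039 km.
Net surface drop = e − u = 1.23 km − 1.039 km = e (ρ_m − ρ_c)/ρ_m = 0.191 km.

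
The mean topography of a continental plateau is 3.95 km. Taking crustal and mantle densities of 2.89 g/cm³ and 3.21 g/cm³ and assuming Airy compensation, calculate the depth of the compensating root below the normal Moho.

By Archimedes' principle applied to the lithosphere: the weight of the topography is balanced by the buoyancy of the root, ρ_c h = (ρ_m − ρ_c) r.
r = h · ρ_c / (ρ_m − ρ_c) = 3.95 km × 2.89 / (3.21 − 2.89) = 35.7 km.

35.7 km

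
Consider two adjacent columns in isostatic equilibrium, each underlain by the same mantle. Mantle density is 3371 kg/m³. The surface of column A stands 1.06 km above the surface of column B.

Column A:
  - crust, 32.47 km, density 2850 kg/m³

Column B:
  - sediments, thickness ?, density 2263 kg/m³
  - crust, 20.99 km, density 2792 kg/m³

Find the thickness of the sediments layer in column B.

1.07 km

Take the compensation level at the base of the deeper column (depth z_c below the surface of column A) and equate Σ ρ_i t_i down to z_c; mantle fills any gap and the z_c terms cancel.
Column A: 32.47×2850 + (z_c − 32.47)×3371
Column B: 1.06×0 + x×2263 + 20.99×2792 + (z_c − 1.06 − 20.99 − x)×3371
The z_c×3371 term appears on both sides and cancels. Collect the known terms of each column as K = Σ(ρt)_known − 3371 × (depth of known layers): K_A = 92539.5 − 3371×32.47 = −16916.87; K_B = 58604.08 − 3371×(1.06 + 20.99) = −15726.47.
Balance: K_A = K_B − x×(3371 − 2263), so x = (K_B − K_A)/(3371 − 2263) = 1190.4/1108 = 1.07 km.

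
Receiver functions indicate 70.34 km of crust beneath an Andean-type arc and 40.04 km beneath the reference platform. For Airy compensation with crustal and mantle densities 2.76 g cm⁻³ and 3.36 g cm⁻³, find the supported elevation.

Excess crust Δ = 70.34 km − 40.04 km = 30.3 km, split between elevation h and root r with h + r = Δ.
Airy balance ρ_c h = (ρ_m − ρ_c) r gives r = h ρ_c/(ρ_m − ρ_c), so h (1 + ρ_c/(ρ_m − ρ_c)) = Δ, i.e. h = Δ (ρ_m − ρ_c)/ρ_m.
h = 30.3 km × 0.6/3.36 = 5.41 km.

5.41 km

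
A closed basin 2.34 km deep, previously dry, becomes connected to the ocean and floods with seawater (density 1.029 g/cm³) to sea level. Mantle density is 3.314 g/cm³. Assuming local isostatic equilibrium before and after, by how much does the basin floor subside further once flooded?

After flooding the water column is d + s deep. Its weight must equal the weight of mantle displaced by the extra subsidence s: (d + s) ρ_w = s ρ_m.
s = d ρ_w / (ρ_m − ρ_w) = 2.34 km × 1.029/(3.314 − 1.029) = 1.05 km.

1.05 km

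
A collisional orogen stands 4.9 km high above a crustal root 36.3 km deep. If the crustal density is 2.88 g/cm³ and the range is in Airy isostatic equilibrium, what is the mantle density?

3.27 g/cm³

Airy balance: ρ_c h = (ρ_m − ρ_c) r → ρ_m = ρ_c (1 + h/r).
ρ_m = 2.88 × (1 + 4.9 km/36.3 km) = 3.27 g/cm³.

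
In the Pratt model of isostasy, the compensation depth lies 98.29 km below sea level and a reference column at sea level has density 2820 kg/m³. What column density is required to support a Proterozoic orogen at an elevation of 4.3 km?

Pratt balance: ρ_ref D = ρ (D + h).
ρ = ρ_ref D/(D + h) = 2820 × 98.29 km/(98.29 km + 4.3 km) = 2700 kg/m³.

2700 kg/m³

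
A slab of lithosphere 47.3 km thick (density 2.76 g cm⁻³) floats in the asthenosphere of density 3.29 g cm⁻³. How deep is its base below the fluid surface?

39.7 km

Draft d = t ρ_obj/ρ_fluid = 47.3 km × 2.76/3.29 = 39.7 km.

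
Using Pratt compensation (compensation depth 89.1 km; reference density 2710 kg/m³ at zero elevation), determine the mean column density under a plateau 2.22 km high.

Pratt balance: ρ_ref D = ρ (D + h).
ρ = ρ_ref D/(D + h) = 2710 × 89.1 km/(89.1 km + 2.22 km) = 2640 kg/m³.

2640 kg/m³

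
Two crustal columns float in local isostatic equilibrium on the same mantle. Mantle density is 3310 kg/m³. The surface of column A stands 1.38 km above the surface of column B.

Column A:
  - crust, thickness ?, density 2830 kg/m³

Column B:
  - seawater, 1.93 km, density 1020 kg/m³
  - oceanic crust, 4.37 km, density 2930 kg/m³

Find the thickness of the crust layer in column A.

Take the compensation level at the base of the deeper column (depth z_c below the surface of column A) and equate Σ ρ_i t_i down to z_c; mantle fills any gap and the z_c terms cancel.
Column A: x×2830 + (z_c − 0 − x)×3310
Column B: 1.38×0 + 1.93×1020 + 4.37×2930 + (z_c − 1.38 − 6.3)×3310
The z_c×3310 term appears on both sides and cancels. Collect the known terms of each column as K = Σ(ρt)_known − 3310 × (depth of known layers): K_A = 0 − 3310×0 = 0; K_B = 14772.7 − 3310×(1.38 + 6.3) = −10648.1.
Balance: K_A − x×(3310 − 2830) = K_B, so x = (K_A − K_B)/(3310 − 2830) = 10648.1/480 = 22.2 km.

22.2 km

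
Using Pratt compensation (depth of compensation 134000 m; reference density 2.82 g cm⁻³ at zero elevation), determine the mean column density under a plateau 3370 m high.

Pratt balance: ρ_ref D = ρ (D + h).
ρ = ρ_ref D/(D + h) = 2.82 × 134000 m/(134000 m + 3370 m) = 2.75 g cm⁻³.

2.75 g cm⁻³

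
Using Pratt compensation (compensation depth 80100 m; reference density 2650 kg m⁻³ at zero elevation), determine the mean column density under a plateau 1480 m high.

2600 kg m⁻³

Pratt balance: ρ_ref D = ρ (D + h).
ρ = ρ_ref D/(D + h) = 2650 × 80100 m/(80100 m + 1480 m) = 2600 kg m⁻³.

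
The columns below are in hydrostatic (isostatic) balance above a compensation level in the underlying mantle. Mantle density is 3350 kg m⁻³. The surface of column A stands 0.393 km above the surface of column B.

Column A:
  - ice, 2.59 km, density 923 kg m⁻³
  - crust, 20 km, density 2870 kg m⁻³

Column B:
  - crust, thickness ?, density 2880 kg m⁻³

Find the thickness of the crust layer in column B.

31 km

Take the compensation level at the base of the deeper column (depth z_c below the surface of column A) and equate Σ ρ_i t_i down to z_c; mantle fills any gap and the z_c terms cancel.
Column A: 2.59×923 + 20×2870 + (z_c − 22.59)×3350
Column B: 0.393×0 + x×2880 + (z_c − 0.393 − 0 − x)×3350
The z_c×3350 term appears on both sides and cancels. Collect the known terms of each column as K = Σ(ρt)_known − 3350 × (depth of known layers): K_A = 59790.57 − 3350×22.59 = −15885.93; K_B = 0 − 3350×(0.393 + 0) = −1316.55.
Balance: K_A = K_B − x×(3350 − 2880), so x = (K_B − K_A)/(3350 − 2880) = 14569.4/470 = 31 km.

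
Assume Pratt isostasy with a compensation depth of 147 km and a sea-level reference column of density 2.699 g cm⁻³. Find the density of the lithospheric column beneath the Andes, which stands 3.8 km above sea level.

2.63 g cm⁻³

Pratt balance: ρ_ref D = ρ (D + h).
ρ = ρ_ref D/(D + h) = 2.699 × 147 km/(147 km + 3.8 km) = 2.63 g cm⁻³.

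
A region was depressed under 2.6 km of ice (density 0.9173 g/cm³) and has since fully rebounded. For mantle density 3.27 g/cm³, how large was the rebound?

Removing the load lets mantle flow back in; uplift u satisfies ρ_ice t = ρ_m u.
u = t ρ_ice/ρ_m = 2.6 km × 0.9173/3.27 = 0.729 km.

0.729 km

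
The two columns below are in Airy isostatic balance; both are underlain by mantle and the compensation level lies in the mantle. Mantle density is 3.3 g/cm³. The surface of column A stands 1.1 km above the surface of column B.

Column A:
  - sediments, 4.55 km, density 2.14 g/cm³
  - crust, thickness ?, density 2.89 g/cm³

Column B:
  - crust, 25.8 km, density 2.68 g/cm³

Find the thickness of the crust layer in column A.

Take the compensation level at the base of the deeper column (depth z_c below the surface of column A) and equate Σ ρ_i t_i down to z_c; mantle fills any gap and the z_c terms cancel.
Column A: 4.55×2.14 + x×2.89 + (z_c − 4.55 − x)×3.3
Column B: 1.1×0 + 25.8×2.68 + (z_c − 1.1 − 25.8)×3.3
The z_c×3.3 term appears on both sides and cancels. Collect the known terms of each column as K = Σ(ρt)_known − 3.3 × (depth of known layers): K_A = 9.737 − 3.3×4.55 = −5.278; K_B = 69.144 − 3.3×(1.1 + 25.8) = −19.626.
Balance: K_A − x×(3.3 − 2.89) = K_B, so x = (K_A − K_B)/(3.3 − 2.89) = 14.348/0.41 = 35 km.

35 km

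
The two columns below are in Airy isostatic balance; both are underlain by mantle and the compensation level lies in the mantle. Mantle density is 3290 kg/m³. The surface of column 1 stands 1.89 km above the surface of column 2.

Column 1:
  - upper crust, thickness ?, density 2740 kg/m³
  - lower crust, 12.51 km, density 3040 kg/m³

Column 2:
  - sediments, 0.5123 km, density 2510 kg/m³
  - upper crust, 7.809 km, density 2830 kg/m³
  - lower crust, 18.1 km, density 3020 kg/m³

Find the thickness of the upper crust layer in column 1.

Take the compensation level at the base of the deeper column (depth z_c below the surface of column 1) and equate Σ ρ_i t_i down to z_c; mantle fills any gap and the z_c terms cancel.
Column 1: x×2740 + 12.51×3040 + (z_c − 12.51 − x)×3290
Column 2: 1.89×0 + 0.5123×2510 + 7.809×2830 + 18.1×3020 + (z_c − 1.89 − 26.4213)×3290
The z_c×3290 term appears on both sides and cancels. Collect the known terms of each column as K = Σ(ρt)_known − 3290 × (depth of known layers): K_1 = 38030.4 − 3290×12.51 = −3127.5; K_2 = 78047.343 − 3290×(1.89 + 26.4213) = −15096.834.
Balance: K_1 − x×(3290 − 2740) = K_2, so x = (K_1 − K_2)/(3290 − 2740) = 11969.3/550 = 21.8 km.

21.8 km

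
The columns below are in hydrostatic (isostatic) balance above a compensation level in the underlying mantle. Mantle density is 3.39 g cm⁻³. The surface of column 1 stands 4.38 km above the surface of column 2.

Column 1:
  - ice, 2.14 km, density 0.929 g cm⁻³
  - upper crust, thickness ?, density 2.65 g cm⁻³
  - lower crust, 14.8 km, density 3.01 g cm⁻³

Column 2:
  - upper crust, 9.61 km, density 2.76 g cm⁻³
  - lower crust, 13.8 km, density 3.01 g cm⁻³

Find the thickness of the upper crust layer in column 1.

Take the compensation level at the base of the deeper column (depth z_c below the surface of column 1) and equate Σ ρ_i t_i down to z_c; mantle fills any gap and the z_c terms cancel.
Column 1: 2.14×0.929 + x×2.65 + 14.8×3.01 + (z_c − 16.94 − x)×3.39
Column 2: 4.38×0 + 9.61×2.76 + 13.8×3.01 + (z_c − 4.38 − 23.41)×3.39
The z_c×3.39 term appears on both sides and cancels. Collect the known terms of each column as K = Σ(ρt)_known − 3.39 × (depth of known layers): K_1 = 46.53606 − 3.39×16.94 = −10.89054; K_2 = 68.0616 − 3.39×(4.38 + 23.41) = −26.1465.
Balance: K_1 − x×(3.39 − 2.65) = K_2, so x = (K_1 − K_2)/(3.39 − 2.65) = 15.256/0.74 = 20.6 km.

20.6 km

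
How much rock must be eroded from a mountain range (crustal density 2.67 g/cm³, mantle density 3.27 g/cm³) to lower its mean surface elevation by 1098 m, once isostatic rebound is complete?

Net drop Δ = e − u = e − e ρ_c/ρ_m = e (ρ_m − ρ_c)/ρ_m.
e = Δ ρ_m/(ρ_m − ρ_c) = 1098 m × 3.27/0.6 = 5980 m.

5980 m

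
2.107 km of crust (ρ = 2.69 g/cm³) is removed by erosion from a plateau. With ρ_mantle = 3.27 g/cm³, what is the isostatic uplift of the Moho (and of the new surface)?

Unloading: uplift u = e ρ_c/ρ_m = 2.107 km × 2.69/3.27 = 1.73 km.

1.73 km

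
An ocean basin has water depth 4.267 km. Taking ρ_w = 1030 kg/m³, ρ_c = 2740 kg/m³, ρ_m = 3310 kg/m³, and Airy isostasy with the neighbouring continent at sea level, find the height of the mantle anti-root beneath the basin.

12.8 km

Balancing pressure at the compensation depth: replacing crust with seawater at the top is compensated by replacing crust with mantle at the base: d (ρ_c − ρ_w) = a (ρ_m − ρ_c).
a = d (ρ_c − ρ_w)/(ρ_m − ρ_c) = 4.267 km × 1710/570 = 12.8 km.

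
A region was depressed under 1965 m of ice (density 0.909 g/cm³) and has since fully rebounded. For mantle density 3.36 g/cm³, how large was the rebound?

532 m

Removing the load lets mantle flow back in; uplift u satisfies ρ_ice t = ρ_m u.
u = t ρ_ice/ρ_m = 1965 m × 0.909/3.36 = 532 m.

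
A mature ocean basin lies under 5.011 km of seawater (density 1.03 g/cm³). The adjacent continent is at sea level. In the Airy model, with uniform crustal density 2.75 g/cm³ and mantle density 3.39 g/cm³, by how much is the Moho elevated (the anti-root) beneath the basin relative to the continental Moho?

By Archimedes' principle applied to the lithosphere: replacing crust with seawater at the top is compensated by replacing crust with mantle at the base: d (ρ_c − ρ_w) = a (ρ_m − ρ_c).
a = d (ρ_c − ρ_w)/(ρ_m − ρ_c) = 5.011 km × 1.72/0.64 = 13.5 km.

13.5 km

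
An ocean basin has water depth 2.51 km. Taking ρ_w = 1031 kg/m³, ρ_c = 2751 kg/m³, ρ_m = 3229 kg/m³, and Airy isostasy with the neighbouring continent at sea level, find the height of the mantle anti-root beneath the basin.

Equating mass per unit area of the two columns: replacing crust with seawater at the top is compensated by replacing crust with mantle at the base: d (ρ_c − ρ_w) = a (ρ_m − ρ_c).
a = d (ρ_c − ρ_w)/(ρ_m − ρ_c) = 2.51 km × 1720/478 = 9.03 km.

9.03 km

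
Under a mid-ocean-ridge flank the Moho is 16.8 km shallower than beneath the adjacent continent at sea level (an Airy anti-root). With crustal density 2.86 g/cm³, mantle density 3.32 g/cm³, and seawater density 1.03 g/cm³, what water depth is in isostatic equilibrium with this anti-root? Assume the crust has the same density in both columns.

Replacing a thickness d of crust by seawater at the top must be balanced by replacing crust with mantle at the base: d (ρ_c − ρ_w) = a (ρ_m − ρ_c).
d = a (ρ_m − ρ_c)/(ρ_c − ρ_w) = 16.8 km × 0.46/1.83 = 4.22 km.

4.22 km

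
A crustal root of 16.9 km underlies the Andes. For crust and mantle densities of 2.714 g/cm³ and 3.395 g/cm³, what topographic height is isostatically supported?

Isostatic balance requires: ρ_c h = (ρ_m − ρ_c) r.
h = r (ρ_m − ρ_c) / ρ_c = 16.9 km × (3.395 − 2.714) / 2.714 = 4.24 km.

4.24 km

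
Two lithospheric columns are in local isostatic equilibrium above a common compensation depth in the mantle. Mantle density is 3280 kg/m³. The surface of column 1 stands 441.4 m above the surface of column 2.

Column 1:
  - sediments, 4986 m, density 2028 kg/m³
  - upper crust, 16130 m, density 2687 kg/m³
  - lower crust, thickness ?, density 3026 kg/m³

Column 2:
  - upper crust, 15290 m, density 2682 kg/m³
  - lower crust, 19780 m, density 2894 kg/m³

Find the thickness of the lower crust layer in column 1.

Take the compensation level at the base of the deeper column (depth z_c below the surface of column 1) and equate Σ ρ_i t_i down to z_c; mantle fills any gap and the z_c terms cancel.
Column 1: 4986×2028 + 16130×2687 + x×3026 + (z_c − 21116 − x)×3280
Column 2: 441.4×0 + 15290×2682 + 19780×2894 + (z_c − 441.4 − 35070)×3280
The z_c×3280 term appears on both sides and cancels. Collect the known terms of each column as K = Σ(ρt)_known − 3280 × (depth of known layers): K_1 = 53452918 − 3280×21116 = −15807562; K_2 = 98251100 − 3280×(441.4 + 35070) = −18226292.
Balance: K_1 − x×(3280 − 3026) = K_2, so x = (K_1 − K_2)/(3280 − 3026) = 2418730/254 = 9520 m.

9520 m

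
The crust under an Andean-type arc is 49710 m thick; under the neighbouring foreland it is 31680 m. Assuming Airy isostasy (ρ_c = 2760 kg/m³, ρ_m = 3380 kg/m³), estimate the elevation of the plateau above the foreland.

3310 m

Excess crust Δ = 49710 m − 31680 m = 18030 m, split between elevation h and root r with h + r = Δ.
Airy balance ρ_c h = (ρ_m − ρ_c) r gives r = h ρ_c/(ρ_m − ρ_c), so h (1 + ρ_c/(ρ_m − ρ_c)) = Δ, i.e. h = Δ (ρ_m − ρ_c)/ρ_m.
h = 18030 m × 620/3380 = 3310 m.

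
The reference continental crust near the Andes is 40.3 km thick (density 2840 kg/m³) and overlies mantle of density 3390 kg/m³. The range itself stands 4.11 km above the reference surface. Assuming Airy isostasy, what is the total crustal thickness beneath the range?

65.6 km

Root depth r = h ρ_c / (ρ_m − ρ_c) = 4.11 km × 2840 / 550 = 21.22 km.
Total thickness = T + h + r = 40.3 km + 4.11 km + 21.22 km = 65.6 km.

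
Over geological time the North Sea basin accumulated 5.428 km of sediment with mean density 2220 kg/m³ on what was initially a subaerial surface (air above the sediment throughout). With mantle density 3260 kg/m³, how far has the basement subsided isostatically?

Subaerial load: s = t ρ_sed / ρ_m = 5.428 km × 2220/3260 = 3.7 km.

3.7 km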